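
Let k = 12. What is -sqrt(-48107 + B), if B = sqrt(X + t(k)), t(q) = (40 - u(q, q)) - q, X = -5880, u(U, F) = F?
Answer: -sqrt(-48107 + 2*I*sqrt(1466)) ≈ -0.17457 - 219.33*I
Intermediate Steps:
t(q) = 40 - 2*q (t(q) = (40 - q) - q = 40 - 2*q)
B = 2*I*sqrt(1466) (B = sqrt(-5880 + (40 - 2*12)) = sqrt(-5880 + (40 - 24)) = sqrt(-5880 + 16) = sqrt(-5864) = 2*I*sqrt(1466) ≈ 76.577*I)
-sqrt(-48107 + B) = -sqrt(-48107 + 2*I*sqrt(1466))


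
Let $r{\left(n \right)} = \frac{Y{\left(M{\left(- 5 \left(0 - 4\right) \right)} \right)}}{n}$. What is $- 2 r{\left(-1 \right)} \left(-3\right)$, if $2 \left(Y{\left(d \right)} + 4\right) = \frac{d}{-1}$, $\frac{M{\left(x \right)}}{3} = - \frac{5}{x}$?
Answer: $\frac{87}{4} \approx 21.75$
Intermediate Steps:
$M{\left(x \right)} = - \frac{15}{x}$ ($M{\left(x \right)} = 3 \left(- \frac{5}{x}\right) = - \frac{15}{x}$)
$Y{\left(d \right)} = -4 - \frac{d}{2}$ ($Y{\left(d \right)} = -4 + \frac{d \frac{1}{-1}}{2} = -4 + \frac{d \left(-1\right)}{2} = -4 + \frac{\left(-1\right) d}{2} = -4 - \frac{d}{2}$)
$r{\left(n \right)} = - \frac{29}{8 n}$ ($r{\left(n \right)} = \frac{-4 - \frac{\left(-15\right) \frac{1}{\left(-5\right) \left(0 - 4\right)}}{2}}{n} = \frac{-4 - \frac{\left(-15\right) \frac{1}{\left(-5\right) \left(-4\right)}}{2}}{n} = \frac{-4 - \frac{\left(-15\right) \frac{1}{20}}{2}}{n} = \frac{-4 - - \frac{3}{8}}{n} = \frac{-4 + \frac{3}{8}}{n} = - \frac{29}{8 n}$)
$- 2 r{\left(-1 \right)} \left(-3\right) = - 2 \left(- \frac{29}{8 \left(-1\right)}\right) \left(-3\right) = - 2 \left(\left(- \frac{29}{8}\right) \left(-1\right)\right) \left(-3\right) = \left(-2\right) \frac{29}{8} \left(-3\right) = \left(- \frac{29}{4}\right) \left(-3\right) = \frac{87}{4}$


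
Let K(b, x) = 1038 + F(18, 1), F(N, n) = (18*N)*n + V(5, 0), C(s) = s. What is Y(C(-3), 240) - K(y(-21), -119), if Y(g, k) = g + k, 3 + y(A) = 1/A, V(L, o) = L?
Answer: -1130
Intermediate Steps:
y(A) = -3 + 1/A
F(N, n) = 5 + 18*N*n (F(N, n) = (18*N)*n + 5 = 18*N*n + 5 = 5 + 18*N*n)
K(b, x) = 1367 (K(b, x) = 1038 + (5 + 18*18*1) = 1038 + (5 + 324) = 1038 + 329 = 1367)
Y(C(-3), 240) - K(y(-21), -119) = (-3 + 240) - 1*1367 = 237 - 1367 = -1130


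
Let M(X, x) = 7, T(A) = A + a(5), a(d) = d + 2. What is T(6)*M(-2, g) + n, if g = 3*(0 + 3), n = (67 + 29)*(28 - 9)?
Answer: 1915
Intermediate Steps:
n = 1824 (n = 96*19 = 1824)
a(d) = 2 + d
T(A) = 7 + A (T(A) = A + (2 + 5) = A + 7 = 7 + A)
g = 9 (g = 3*3 = 9)
T(6)*M(-2, g) + n = (7 + 6)*7 + 1824 = 13*7 + 1824 = 91 + 1824 = 1915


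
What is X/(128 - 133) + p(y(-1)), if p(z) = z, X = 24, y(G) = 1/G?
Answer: -29/5 ≈ -5.8000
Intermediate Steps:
y(G) = 1/G
X/(128 - 133) + p(y(-1)) = 24/(128 - 133) + 1/(-1) = 24/(-5) - 1 = -⅕*24 - 1 = -24/5 - 1 = -29/5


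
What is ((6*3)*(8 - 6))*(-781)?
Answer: -28116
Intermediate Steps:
((6*3)*(8 - 6))*(-781) = (18*2)*(-781) = 36*(-781) = -28116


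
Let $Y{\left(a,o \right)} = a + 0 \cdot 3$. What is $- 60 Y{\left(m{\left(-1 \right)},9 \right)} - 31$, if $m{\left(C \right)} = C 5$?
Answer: $269$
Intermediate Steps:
$m{\left(C \right)} = 5 C$
$Y{\left(a,o \right)} = a$ ($Y{\left(a,o \right)} = a + 0 = a$)
$- 60 Y{\left(m{\left(-1 \right)},9 \right)} - 31 = - 60 \cdot 5 \left(-1\right) - 31 = \left(-60\right) \left(-5\right) - 31 = 300 - 31 = 269$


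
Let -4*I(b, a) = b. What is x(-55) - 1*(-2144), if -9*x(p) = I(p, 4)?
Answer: 77129/36 ≈ 2142.5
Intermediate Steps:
I(b, a) = -b/4
x(p) = p/36 (x(p) = -(-1)*p/36 = p/36)
x(-55) - 1*(-2144) = (1/36)*(-55) - 1*(-2144) = -55/36 + 2144 = 77129/36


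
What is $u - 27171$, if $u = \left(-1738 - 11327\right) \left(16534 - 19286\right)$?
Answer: $35927709$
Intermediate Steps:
$u = 35954880$ ($u = \left(-13065\right) \left(-2752\right) = 35954880$)
$u - 27171 = 35954880 - 27171 = 35927709$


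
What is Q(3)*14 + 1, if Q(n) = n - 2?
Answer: 15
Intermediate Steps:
Q(n) = -2 + n
Q(3)*14 + 1 = (-2 + 3)*14 + 1 = 1*14 + 1 = 14 + 1 = 15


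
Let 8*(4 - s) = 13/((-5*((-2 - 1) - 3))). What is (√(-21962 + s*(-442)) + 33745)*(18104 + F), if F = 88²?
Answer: 872240760 + 2154*I*√85341810/5 ≈ 8.7224e+8 + 3.9798e+6*I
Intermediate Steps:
s = 947/240 (s = 4 - 13/(8*((-5*((-2 - 1) - 3)))) = 4 - 13/(8*((-5*(-3 - 3)))) = 4 - 13/(8*((-5*(-6)))) = 4 - 13/(8*30) = 4 - ⅛*13/30 = 4 - 13/240 = 947/240 ≈ 3.9458)
F = 7744
(√(-21962 + s*(-442)) + 33745)*(18104 + F) = (√(-21962 + (947/240)*(-442)) + 33745)*(18104 + 7744) = (√(-21962 - 209287/120) + 33745)*25848 = (√(-2844727/120) + 33745)*25848 = (I*√85341810/60 + 33745)*25848 = (33745 + I*√85341810/60)*25848 = 872240760 + 2154*I*√85341810/5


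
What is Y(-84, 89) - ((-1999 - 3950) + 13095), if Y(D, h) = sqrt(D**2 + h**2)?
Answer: -7146 + sqrt(14977) ≈ -7023.6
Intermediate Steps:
Y(-84, 89) - ((-1999 - 3950) + 13095) = sqrt((-84)**2 + 89**2) - ((-1999 - 3950) + 13095) = sqrt(7056 + 7921) - (-5949 + 13095) = sqrt(14977) - 1*7146 = sqrt(14977) - 7146 = -7146 + sqrt(14977)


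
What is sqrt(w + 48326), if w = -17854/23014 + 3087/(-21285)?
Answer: sqrt(35789785095485183070)/27214055 ≈ 219.83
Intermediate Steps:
w = -25059256/27214055 (w = -17854*1/23014 + 3087*(-1/21285) = -8927/11507 - 343/2365 = -25059256/27214055 ≈ -0.92082)
sqrt(w + 48326) = sqrt(-25059256/27214055 + 48326) = sqrt(1315121362674/27214055) = sqrt(35789785095485183070)/27214055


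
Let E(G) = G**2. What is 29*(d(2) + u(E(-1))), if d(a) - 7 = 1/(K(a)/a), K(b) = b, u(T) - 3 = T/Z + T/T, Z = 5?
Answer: 1769/5 ≈ 353.80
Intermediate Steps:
u(T) = 4 + T/5 (u(T) = 3 + (T/5 + T/T) = 3 + (T*(1/5) + 1) = 3 + (T/5 + 1) = 3 + (1 + T/5) = 4 + T/5)
d(a) = 8 (d(a) = 7 + 1/(a/a) = 7 + 1/1 = 7 + 1 = 8)
29*(d(2) + u(E(-1))) = 29*(8 + (4 + (1/5)*(-1)**2)) = 29*(8 + (4 + (1/5)*1)) = 29*(8 + (4 + 1/5)) = 29*(8 + 21/5) = 29*(61/5) = 1769/5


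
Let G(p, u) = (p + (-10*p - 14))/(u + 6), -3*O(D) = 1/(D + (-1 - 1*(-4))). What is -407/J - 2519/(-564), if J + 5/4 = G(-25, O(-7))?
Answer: -42435019/5506332 ≈ -7.7066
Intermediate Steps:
O(D) = -1/(3*(3 + D)) (O(D) = -1/(3*(D + (-1 - 1*(-4)))) = -1/(3*(D + (-1 + 4))) = -1/(3*(D + 3)) = -1/(3*(3 + D)))
G(p, u) = (-14 - 9*p)/(6 + u) (G(p, u) = (p + (-14 - 10*p))/(6 + u) = (-14 - 9*p)/(6 + u))
J = 9763/292 (J = -5/4 + (-14 - 9*(-25))/(6 - 1/(9 + 3*(-7))) = -5/4 + (-14 + 225)/(6 - 1/(9 - 21)) = -5/4 + 211/(6 - 1/(-12)) = -5/4 + 211/(6 - 1*(-1/12)) = -5/4 + 211/(6 + 1/12) = -5/4 + 211/(73/12) = -5/4 + (12/73)*211 = -5/4 + 2532/73 = 9763/292 ≈ 33.435)
-407/J - 2519/(-564) = -407/9763/292 - 2519/(-564) = -407*292/9763 - 2519*(-1/564) = -118844/9763 + 2519/564 = -42435019/5506332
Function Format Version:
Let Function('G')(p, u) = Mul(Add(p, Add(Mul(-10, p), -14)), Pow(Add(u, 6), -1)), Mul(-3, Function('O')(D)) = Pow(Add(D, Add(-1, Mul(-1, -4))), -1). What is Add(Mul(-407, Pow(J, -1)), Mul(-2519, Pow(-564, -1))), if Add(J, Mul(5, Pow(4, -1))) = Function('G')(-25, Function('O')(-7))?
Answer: Rational(-42435019, 5506332) ≈ -7.7066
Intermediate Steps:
Function('O')(D) = Mul(Rational(-1, 3), Pow(Add(3, D), -1)) (Function('O')(D) = Mul(Rational(-1, 3), Pow(Add(D, Add(-1, Mul(-1, -4))), -1)) = Mul(Rational(-1, 3), Pow(Add(D, Add(-1, 4)), -1)) = Mul(Rational(-1, 3), Pow(Add(D, 3), -1)) = Mul(Rational(-1, 3), Pow(Add(3, D), -1)))
Function('G')(p, u) = Mul(Pow(Add(6, u), -1), Add(-14, Mul(-9, p))) (Function('G')(p, u) = Mul(Add(p, Add(-14, Mul(-10, p))), Pow(Add(6, u), -1)) = Mul(Add(-14, Mul(-9, p)), Pow(Add(6, u), -1)) = Mul(Pow(Add(6, u), -1), Add(-14, Mul(-9, p))))
J = Rational(9763, 292) (J = Add(Rational(-5, 4), Mul(Pow(Add(6, Mul(-1, Pow(Add(9, Mul(3, -7)), -1))), -1), Add(-14, Mul(-9, -25)))) = Add(Rational(-5, 4), Mul(Pow(Add(6, Mul(-1, Pow(Add(9, -21), -1))), -1), Add(-14, 225))) = Add(Rational(-5, 4), Mul(Pow(Add(6, Mul(-1, Pow(-12, -1))), -1), 211)) = Add(Rational(-5, 4), Mul(Pow(Add(6, Mul(-1, Rational(-1, 12))), -1), 211)) = Add(Rational(-5, 4), Mul(Pow(Add(6, Rational(1, 12)), -1), 211)) = Add(Rational(-5, 4), Mul(Pow(Rational(73, 12), -1), 211)) = Add(Rational(-5, 4), Mul(Rational(12, 73), 211)) = Add(Rational(-5, 4), Rational(2532, 73)) = Rational(9763, 292) ≈ 33.435)
Add(Mul(-407, Pow(J, -1)), Mul(-2519, Pow(-564, -1))) = Add(Mul(-407, Pow(Rational(9763, 292), -1)), Mul(-2519, Pow(-564, -1))) = Add(Mul(-407, Rational(292, 9763)), Mul(-2519, Rational(-1, 564))) = Add(Rational(-118844, 9763), Rational(2519, 564)) = Rational(-42435019, 5506332)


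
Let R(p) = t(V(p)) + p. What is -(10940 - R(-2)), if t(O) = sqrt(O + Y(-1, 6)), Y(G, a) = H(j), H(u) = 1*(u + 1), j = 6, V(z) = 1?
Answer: -10942 + 2*sqrt(2) ≈ -10939.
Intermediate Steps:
H(u) = 1 + u (H(u) = 1*(1 + u) = 1 + u)
Y(G, a) = 7 (Y(G, a) = 1 + 6 = 7)
t(O) = sqrt(7 + O) (t(O) = sqrt(O + 7) = sqrt(7 + O))
R(p) = p + 2*sqrt(2) (R(p) = sqrt(7 + 1) + p = sqrt(8) + p = 2*sqrt(2) + p = p + 2*sqrt(2))
-(10940 - R(-2)) = -(10940 - (-2 + 2*sqrt(2))) = -(10940 + (2 - 2*sqrt(2))) = -(10942 - 2*sqrt(2)) = -10942 + 2*sqrt(2)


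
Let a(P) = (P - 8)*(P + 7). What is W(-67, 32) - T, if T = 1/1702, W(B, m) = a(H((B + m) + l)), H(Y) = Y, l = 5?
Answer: 1487547/1702 ≈ 874.00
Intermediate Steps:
a(P) = (-8 + P)*(7 + P)
W(B, m) = -61 + (5 + B + m)² - B - m (W(B, m) = -56 + ((B + m) + 5)² - ((B + m) + 5) = -56 + (5 + B + m)² - (5 + B + m) = -56 + (5 + B + m)² + (-5 - B - m) = -61 + (5 + B + m)² - B - m)
T = 1/1702 ≈ 0.00058754
W(-67, 32) - T = (-61 + (5 - 67 + 32)² - 1*(-67) - 1*32) - 1*1/1702 = (-61 + (-30)² + 67 - 32) - 1/1702 = (-61 + 900 + 67 - 32) - 1/1702 = 874 - 1/1702 = 1487547/1702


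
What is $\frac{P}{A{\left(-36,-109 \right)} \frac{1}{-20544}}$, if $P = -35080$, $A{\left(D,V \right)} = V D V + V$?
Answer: $- \frac{144136704}{85565} \approx -1684.5$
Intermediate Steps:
$A{\left(D,V \right)} = V + D V^{2}$ ($A{\left(D,V \right)} = D V V + V = D V^{2} + V = V + D V^{2}$)
$\frac{P}{A{\left(-36,-109 \right)} \frac{1}{-20544}} = - \frac{35080}{- 109 \left(1 - -3924\right) \frac{1}{-20544}} = - \frac{35080}{- 109 \left(1 + 3924\right) \left(- \frac{1}{20544}\right)} = - \frac{35080}{\left(-109\right) 3925 \left(- \frac{1}{20544}\right)} = - \frac{35080}{\left(-427825\right) \left(- \frac{1}{20544}\right)} = - \frac{35080}{\frac{427825}{20544}} = \left(-35080\right) \frac{20544}{427825} = - \frac{144136704}{85565}$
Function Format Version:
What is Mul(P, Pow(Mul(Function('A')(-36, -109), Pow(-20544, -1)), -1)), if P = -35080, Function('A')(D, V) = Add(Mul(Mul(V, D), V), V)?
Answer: Rational(-144136704, 85565) ≈ -1684.5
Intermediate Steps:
Function('A')(D, V) = Add(V, Mul(D, Pow(V, 2))) (Function('A')(D, V) = Add(Mul(Mul(D, V), V), V) = Add(Mul(D, Pow(V, 2)), V) = Add(V, Mul(D, Pow(V, 2))))
Mul(P, Pow(Mul(Function('A')(-36, -109), Pow(-20544, -1)), -1)) = Mul(-35080, Pow(Mul(Mul(-109, Add(1, Mul(-36, -109))), Pow(-20544, -1)), -1)) = Mul(-35080, Pow(Mul(Mul(-109, Add(1, 3924)), Rational(-1, 20544)), -1)) = Mul(-35080, Pow(Mul(Mul(-109, 3925), Rational(-1, 20544)), -1)) = Mul(-35080, Pow(Mul(-427825, Rational(-1, 20544)), -1)) = Mul(-35080, Pow(Rational(427825, 20544), -1)) = Mul(-35080, Rational(20544, 427825)) = Rational(-144136704, 85565)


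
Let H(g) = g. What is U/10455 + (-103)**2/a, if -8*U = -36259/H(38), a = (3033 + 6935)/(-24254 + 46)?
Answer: -573219293147/22248240 ≈ -25765.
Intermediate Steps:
a = -7/17 (a = 9968/(-24208) = 9968*(-1/24208) = -7/17 ≈ -0.41176)
U = 36259/304 (U = -(-36259)/(8*38) = -1/8*(-36259/38) = 36259/304 ≈ 119.27)
U/10455 + (-103)**2/a = (36259/304)/10455 + (-103)**2/(-7/17) = (36259/304)*(1/10455) + 10609*(-17/7) = 36259/3178320 - 180353/7 = -573219293147/22248240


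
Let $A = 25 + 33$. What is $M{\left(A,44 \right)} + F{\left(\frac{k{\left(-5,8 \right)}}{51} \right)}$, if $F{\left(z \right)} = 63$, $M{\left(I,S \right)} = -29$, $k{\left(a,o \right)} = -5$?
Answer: $34$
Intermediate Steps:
$A = 58$
$M{\left(A,44 \right)} + F{\left(\frac{k{\left(-5,8 \right)}}{51} \right)} = -29 + 63 = 34$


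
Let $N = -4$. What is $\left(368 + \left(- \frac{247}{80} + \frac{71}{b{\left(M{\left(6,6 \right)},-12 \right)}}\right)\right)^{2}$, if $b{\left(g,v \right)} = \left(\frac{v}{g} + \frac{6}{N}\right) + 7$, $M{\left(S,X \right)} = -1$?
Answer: $\frac{42693064129}{313600} \approx 1.3614 \cdot 10^{5}$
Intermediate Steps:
$b{\left(g,v \right)} = \frac{11}{2} + \frac{v}{g}$ ($b{\left(g,v \right)} = \left(\frac{v}{g} + \frac{6}{-4}\right) + 7 = \left(\frac{v}{g} + 6 \left(- \frac{1}{4}\right)\right) + 7 = \left(\frac{v}{g} - \frac{3}{2}\right) + 7 = \left(- \frac{3}{2} + \frac{v}{g}\right) + 7 = \frac{11}{2} + \frac{v}{g}$)
$\left(368 + \left(- \frac{247}{80} + \frac{71}{b{\left(M{\left(6,6 \right)},-12 \right)}}\right)\right)^{2} = \left(368 + \left(- \frac{247}{80} + \frac{71}{\frac{11}{2} - \frac{12}{-1}}\right)\right)^{2} = \left(368 + \left(\left(-247\right) \frac{1}{80} + \frac{71}{\frac{11}{2} - -12}\right)\right)^{2} = \left(368 - \left(\frac{247}{80} - \frac{71}{\frac{11}{2} + 12}\right)\right)^{2} = \left(368 - \left(\frac{247}{80} - \frac{71}{\frac{35}{2}}\right)\right)^{2} = \left(368 + \left(- \frac{247}{80} + 71 \cdot \frac{2}{35}\right)\right)^{2} = \left(368 + \left(- \frac{247}{80} + \frac{142}{35}\right)\right)^{2} = \left(368 + \frac{543}{560}\right)^{2} = \left(\frac{206623}{560}\right)^{2} = \frac{42693064129}{313600}$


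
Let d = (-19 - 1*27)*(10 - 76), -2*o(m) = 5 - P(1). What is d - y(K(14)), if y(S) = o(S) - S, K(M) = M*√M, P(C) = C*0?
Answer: 6077/2 + 14*√14 ≈ 3090.9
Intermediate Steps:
P(C) = 0
K(M) = M^(3/2)
o(m) = -5/2 (o(m) = -(5 - 1*0)/2 = -(5 + 0)/2 = -½*5 = -5/2)
d = 3036 (d = (-19 - 27)*(-66) = -46*(-66) = 3036)
y(S) = -5/2 - S
d - y(K(14)) = 3036 - (-5/2 - 14^(3/2)) = 3036 - (-5/2 - 14*√14) = 3036 + (5/2 + 14*√14) = 6077/2 + 14*√14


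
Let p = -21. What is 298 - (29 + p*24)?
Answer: 773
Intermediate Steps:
298 - (29 + p*24) = 298 - (29 - 21*24) = 298 - (29 - 504) = 298 - 1*(-475) = 298 + 475 = 773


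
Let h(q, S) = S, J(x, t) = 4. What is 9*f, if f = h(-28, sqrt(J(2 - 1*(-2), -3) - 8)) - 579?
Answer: -5211 + 18*I ≈ -5211.0 + 18.0*I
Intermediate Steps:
f = -579 + 2*I (f = sqrt(4 - 8) - 579 = sqrt(-4) - 579 = 2*I - 579 = -579 + 2*I ≈ -579.0 + 2.0*I)
9*f = 9*(-579 + 2*I) = -5211 + 18*I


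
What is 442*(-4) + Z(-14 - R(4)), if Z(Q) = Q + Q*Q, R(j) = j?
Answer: -1462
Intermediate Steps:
Z(Q) = Q + Q**2
442*(-4) + Z(-14 - R(4)) = 442*(-4) + (-14 - 1*4)*(1 + (-14 - 1*4)) = -1768 + (-14 - 4)*(1 + (-14 - 4)) = -1768 - 18*(1 - 18) = -1768 - 18*(-17) = -1768 + 306 = -1462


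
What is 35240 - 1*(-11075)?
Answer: 46315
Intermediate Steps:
35240 - 1*(-11075) = 35240 + 11075 = 46315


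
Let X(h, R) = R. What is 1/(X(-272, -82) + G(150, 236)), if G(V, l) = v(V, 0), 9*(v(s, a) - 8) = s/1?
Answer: -3/172 ≈ -0.017442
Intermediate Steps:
v(s, a) = 8 + s/9 (v(s, a) = 8 + (s/1)/9 = 8 + (s*1)/9 = 8 + s/9)
G(V, l) = 8 + V/9
1/(X(-272, -82) + G(150, 236)) = 1/(-82 + (8 + (1/9)*150)) = 1/(-82 + (8 + 50/3)) = 1/(-82 + 74/3) = 1/(-172/3) = -3/172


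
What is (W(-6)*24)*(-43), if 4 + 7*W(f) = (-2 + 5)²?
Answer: -5160/7 ≈ -737.14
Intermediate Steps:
W(f) = 5/7 (W(f) = -4/7 + (-2 + 5)²/7 = -4/7 + (⅐)*3² = -4/7 + (⅐)*9 = -4/7 + 9/7 = 5/7)
(W(-6)*24)*(-43) = ((5/7)*24)*(-43) = (120/7)*(-43) = -5160/7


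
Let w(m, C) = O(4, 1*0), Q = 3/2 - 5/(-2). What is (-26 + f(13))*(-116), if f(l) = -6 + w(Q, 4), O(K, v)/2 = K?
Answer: 2784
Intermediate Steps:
O(K, v) = 2*K
Q = 4 (Q = 3*(1/2) - 5*(-1/2) = 3/2 + 5/2 = 4)
w(m, C) = 8 (w(m, C) = 2*4 = 8)
f(l) = 2 (f(l) = -6 + 8 = 2)
(-26 + f(13))*(-116) = (-26 + 2)*(-116) = -24*(-116) = 2784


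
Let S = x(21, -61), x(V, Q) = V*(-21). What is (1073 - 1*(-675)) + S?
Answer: 1307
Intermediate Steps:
x(V, Q) = -21*V
S = -441 (S = -21*21 = -441)
(1073 - 1*(-675)) + S = (1073 - 1*(-675)) - 441 = (1073 + 675) - 441 = 1748 - 441 = 1307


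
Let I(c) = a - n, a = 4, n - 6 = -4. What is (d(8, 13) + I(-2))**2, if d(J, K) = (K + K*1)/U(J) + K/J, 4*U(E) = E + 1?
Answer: 1194649/5184 ≈ 230.45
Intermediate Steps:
n = 2 (n = 6 - 4 = 2)
U(E) = 1/4 + E/4 (U(E) = (E + 1)/4 = (1 + E)/4 = 1/4 + E/4)
d(J, K) = K/J + 2*K/(1/4 + J/4) (d(J, K) = (K + K*1)/(1/4 + J/4) + K/J = (K + K)/(1/4 + J/4) + K/J = (2*K)/(1/4 + J/4) + K/J = 2*K/(1/4 + J/4) + K/J = K/J + 2*K/(1/4 + J/4))
I(c) = 2 (I(c) = 4 - 1*2 = 4 - 2 = 2)
(d(8, 13) + I(-2))**2 = (13*(1 + 9*8)/(8*(1 + 8)) + 2)**2 = (13*(1/8)*(1 + 72)/9 + 2)**2 = (13*(1/8)*(1/9)*73 + 2)**2 = (949/72 + 2)**2 = (1093/72)**2 = 1194649/5184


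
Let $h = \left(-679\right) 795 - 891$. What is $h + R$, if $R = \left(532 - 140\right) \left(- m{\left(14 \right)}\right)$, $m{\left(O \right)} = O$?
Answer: $-546184$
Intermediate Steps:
$h = -540696$ ($h = -539805 - 891 = -540696$)
$R = -5488$ ($R = \left(532 - 140\right) \left(\left(-1\right) 14\right) = \left(532 - 140\right) \left(-14\right) = 392 \left(-14\right) = -5488$)
$h + R = -540696 - 5488 = -546184$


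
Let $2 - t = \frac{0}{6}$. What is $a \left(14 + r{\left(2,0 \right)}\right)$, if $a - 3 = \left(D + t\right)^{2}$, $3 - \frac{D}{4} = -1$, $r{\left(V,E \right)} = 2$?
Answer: $5232$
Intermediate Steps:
$D = 16$ ($D = 12 - -4 = 12 + 4 = 16$)
$t = 2$ ($t = 2 - \frac{0}{6} = 2 - 0 \cdot \frac{1}{6} = 2 - 0 = 2 + 0 = 2$)
$a = 327$ ($a = 3 + \left(16 + 2\right)^{2} = 3 + 18^{2} = 3 + 324 = 327$)
$a \left(14 + r{\left(2,0 \right)}\right) = 327 \left(14 + 2\right) = 327 \cdot 16 = 5232$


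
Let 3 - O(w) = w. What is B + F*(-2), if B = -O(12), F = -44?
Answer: 97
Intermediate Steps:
O(w) = 3 - w
B = 9 (B = -(3 - 1*12) = -(3 - 12) = -1*(-9) = 9)
B + F*(-2) = 9 - 44*(-2) = 9 + 88 = 97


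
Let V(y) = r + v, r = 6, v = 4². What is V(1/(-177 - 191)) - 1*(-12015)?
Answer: 12037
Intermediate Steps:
v = 16
V(y) = 22 (V(y) = 6 + 16 = 22)
V(1/(-177 - 191)) - 1*(-12015) = 22 - 1*(-12015) = 22 + 12015 = 12037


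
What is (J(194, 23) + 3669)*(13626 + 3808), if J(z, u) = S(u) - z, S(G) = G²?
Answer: 69805736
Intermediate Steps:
J(z, u) = u² - z
(J(194, 23) + 3669)*(13626 + 3808) = ((23² - 1*194) + 3669)*(13626 + 3808) = ((529 - 194) + 3669)*17434 = (335 + 3669)*17434 = 4004*17434 = 69805736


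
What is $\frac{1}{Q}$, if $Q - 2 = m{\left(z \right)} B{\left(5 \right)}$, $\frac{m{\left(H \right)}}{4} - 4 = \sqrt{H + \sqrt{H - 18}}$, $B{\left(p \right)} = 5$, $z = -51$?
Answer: $\frac{1}{82 + 20 \sqrt{-51 + i \sqrt{69}}} \approx 0.003195 - 0.0048917 i$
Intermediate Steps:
$m{\left(H \right)} = 16 + 4 \sqrt{H + \sqrt{-18 + H}}$ ($m{\left(H \right)} = 16 + 4 \sqrt{H + \sqrt{H - 18}} = 16 + 4 \sqrt{H + \sqrt{-18 + H}}$)
$Q = 82 + 20 \sqrt{-51 + i \sqrt{69}}$ ($Q = 2 + \left(16 + 4 \sqrt{-51 + \sqrt{-18 - 51}}\right) 5 = 2 + \left(16 + 4 \sqrt{-51 + \sqrt{-69}}\right) 5 = 2 + \left(16 + 4 \sqrt{-51 + i \sqrt{69}}\right) 5 = 2 + \left(80 + 20 \sqrt{-51 + i \sqrt{69}}\right) = 82 + 20 \sqrt{-51 + i \sqrt{69}} \approx 93.594 + 143.3 i$)
$\frac{1}{Q} = \frac{1}{82 + 20 \sqrt{-51 + i \sqrt{69}}}$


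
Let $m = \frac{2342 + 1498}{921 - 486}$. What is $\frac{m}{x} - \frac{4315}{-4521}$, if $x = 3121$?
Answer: $\frac{391703711}{409191189} \approx 0.95726$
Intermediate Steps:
$m = \frac{256}{29}$ ($m = \frac{3840}{435} = 3840 \cdot \frac{1}{435} = \frac{256}{29} \approx 8.8276$)
$\frac{m}{x} - \frac{4315}{-4521} = \frac{256}{29 \cdot 3121} - \frac{4315}{-4521} = \frac{256}{29} \cdot \frac{1}{3121} - - \frac{4315}{4521} = \frac{256}{90509} + \frac{4315}{4521} = \frac{391703711}{409191189}$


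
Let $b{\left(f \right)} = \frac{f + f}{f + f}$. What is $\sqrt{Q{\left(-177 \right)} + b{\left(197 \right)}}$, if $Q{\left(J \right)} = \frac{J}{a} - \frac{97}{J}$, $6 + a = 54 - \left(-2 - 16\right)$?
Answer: $\frac{i \sqrt{17192010}}{3894} \approx 1.0648 i$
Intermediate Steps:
$b{\left(f \right)} = 1$ ($b{\left(f \right)} = \frac{2 f}{2 f} = 2 f \frac{1}{2 f} = 1$)
$a = 66$ ($a = -6 + \left(54 - \left(-2 - 16\right)\right) = -6 + \left(54 - -18\right) = -6 + \left(54 + 18\right) = -6 + 72 = 66$)
$Q{\left(J \right)} = - \frac{97}{J} + \frac{J}{66}$ ($Q{\left(J \right)} = \frac{J}{66} - \frac{97}{J} = - \frac{97}{J} + \frac{J}{66}$)
$\sqrt{Q{\left(-177 \right)} + b{\left(197 \right)}} = \sqrt{\left(- \frac{97}{-177} + \frac{1}{66} \left(-177\right)\right) + 1} = \sqrt{\left(\left(-97\right) \left(- \frac{1}{177}\right) - \frac{59}{22}\right) + 1} = \sqrt{\left(\frac{97}{177} - \frac{59}{22}\right) + 1} = \sqrt{- \frac{8309}{3894} + 1} = \sqrt{- \frac{4415}{3894}} = \frac{i \sqrt{17192010}}{3894}$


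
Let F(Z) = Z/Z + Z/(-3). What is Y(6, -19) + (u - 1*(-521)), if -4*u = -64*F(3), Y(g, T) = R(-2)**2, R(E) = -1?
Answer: 522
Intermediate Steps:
F(Z) = 1 - Z/3 (F(Z) = 1 + Z*(-1/3) = 1 - Z/3)
Y(g, T) = 1 (Y(g, T) = (-1)**2 = 1)
u = 0 (u = -(-16)*(1 - 1/3*3) = -(-16)*(1 - 1) = -(-16)*0 = -1/4*0 = 0)
Y(6, -19) + (u - 1*(-521)) = 1 + (0 - 1*(-521)) = 1 + (0 + 521) = 1 + 521 = 522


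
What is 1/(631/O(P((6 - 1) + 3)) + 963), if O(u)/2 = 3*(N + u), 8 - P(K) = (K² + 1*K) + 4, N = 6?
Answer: 372/357605 ≈ 0.0010403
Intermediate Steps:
P(K) = 4 - K - K² (P(K) = 8 - ((K² + 1*K) + 4) = 8 - ((K² + K) + 4) = 8 - ((K + K²) + 4) = 8 - (4 + K + K²) = 8 + (-4 - K - K²) = 4 - K - K²)
O(u) = 36 + 6*u (O(u) = 2*(3*(6 + u)) = 2*(18 + 3*u) = 36 + 6*u)
1/(631/O(P((6 - 1) + 3)) + 963) = 1/(631/(36 + 6*(4 - ((6 - 1) + 3) - ((6 - 1) + 3)²)) + 963) = 1/(631/(36 + 6*(4 - (5 + 3) - (5 + 3)²)) + 963) = 1/(631/(36 + 6*(4 - 1*8 - 1*8²)) + 963) = 1/(631/(36 + 6*(4 - 8 - 1*64)) + 963) = 1/(631/(36 + 6*(4 - 8 - 64)) + 963) = 1/(631/(36 + 6*(-68)) + 963) = 1/(631/(36 - 408) + 963) = 1/(631/(-372) + 963) = 1/(631*(-1/372) + 963) = 1/(-631/372 + 963) = 1/(357605/372) = 372/357605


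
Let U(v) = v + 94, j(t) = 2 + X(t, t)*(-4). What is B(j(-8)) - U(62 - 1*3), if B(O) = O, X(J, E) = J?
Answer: -119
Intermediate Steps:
j(t) = 2 - 4*t (j(t) = 2 + t*(-4) = 2 - 4*t)
U(v) = 94 + v
B(j(-8)) - U(62 - 1*3) = (2 - 4*(-8)) - (94 + (62 - 1*3)) = (2 + 32) - (94 + (62 - 3)) = 34 - (94 + 59) = 34 - 1*153 = 34 - 153 = -119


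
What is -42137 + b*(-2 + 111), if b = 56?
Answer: -36033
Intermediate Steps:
-42137 + b*(-2 + 111) = -42137 + 56*(-2 + 111) = -42137 + 56*109 = -42137 + 6104 = -36033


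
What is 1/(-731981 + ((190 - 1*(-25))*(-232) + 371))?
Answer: -1/781490 ≈ -1.2796e-6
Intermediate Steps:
1/(-731981 + ((190 - 1*(-25))*(-232) + 371)) = 1/(-731981 + ((190 + 25)*(-232) + 371)) = 1/(-731981 + (215*(-232) + 371)) = 1/(-731981 + (-49880 + 371)) = 1/(-731981 - 49509) = 1/(-781490) = -1/781490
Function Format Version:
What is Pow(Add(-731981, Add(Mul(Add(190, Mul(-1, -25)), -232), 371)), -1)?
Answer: Rational(-1, 781490) ≈ -1.2796e-6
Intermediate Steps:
Pow(Add(-731981, Add(Mul(Add(190, Mul(-1, -25)), -232), 371)), -1) = Pow(Add(-731981, Add(Mul(Add(190, 25), -232), 371)), -1) = Pow(Add(-731981, Add(Mul(215, -232), 371)), -1) = Pow(Add(-731981, Add(-49880, 371)), -1) = Pow(Add(-731981, -49509), -1) = Pow(-781490, -1) = Rational(-1, 781490)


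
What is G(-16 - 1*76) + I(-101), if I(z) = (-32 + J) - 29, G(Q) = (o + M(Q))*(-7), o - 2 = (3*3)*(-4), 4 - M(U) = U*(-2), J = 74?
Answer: 1511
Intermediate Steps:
M(U) = 4 + 2*U (M(U) = 4 - U*(-2) = 4 - (-2)*U = 4 + 2*U)
o = -34 (o = 2 + (3*3)*(-4) = 2 + 9*(-4) = 2 - 36 = -34)
G(Q) = 210 - 14*Q (G(Q) = (-34 + (4 + 2*Q))*(-7) = (-30 + 2*Q)*(-7) = 210 - 14*Q)
I(z) = 13 (I(z) = (-32 + 74) - 29 = 42 - 29 = 13)
G(-16 - 1*76) + I(-101) = (210 - 14*(-16 - 1*76)) + 13 = (210 - 14*(-16 - 76)) + 13 = (210 - 14*(-92)) + 13 = (210 + 1288) + 13 = 1498 + 13 = 1511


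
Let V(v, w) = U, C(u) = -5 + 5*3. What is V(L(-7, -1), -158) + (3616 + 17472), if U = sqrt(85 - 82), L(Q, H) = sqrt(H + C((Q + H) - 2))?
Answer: 21088 + sqrt(3) ≈ 21090.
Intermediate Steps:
C(u) = 10 (C(u) = -5 + 15 = 10)
L(Q, H) = sqrt(10 + H) (L(Q, H) = sqrt(H + 10) = sqrt(10 + H))
U = sqrt(3) ≈ 1.7320
V(v, w) = sqrt(3)
V(L(-7, -1), -158) + (3616 + 17472) = sqrt(3) + (3616 + 17472) = sqrt(3) + 21088 = 21088 + sqrt(3)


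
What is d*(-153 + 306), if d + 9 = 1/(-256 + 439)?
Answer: -83946/61 ≈ -1376.2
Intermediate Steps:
d = -1646/183 (d = -9 + 1/(-256 + 439) = -9 + 1/183 = -1646/183 ≈ -8.9945)
d*(-153 + 306) = -1646*(-153 + 306)/183 = -1646/183*153 = -83946/61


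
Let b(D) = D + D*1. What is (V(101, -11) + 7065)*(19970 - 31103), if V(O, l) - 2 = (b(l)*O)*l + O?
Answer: -351914130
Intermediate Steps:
b(D) = 2*D (b(D) = D + D = 2*D)
V(O, l) = 2 + O + 2*O*l² (V(O, l) = 2 + (((2*l)*O)*l + O) = 2 + ((2*O*l)*l + O) = 2 + (2*O*l² + O) = 2 + (O + 2*O*l²) = 2 + O + 2*O*l²)
(V(101, -11) + 7065)*(19970 - 31103) = ((2 + 101 + 2*101*(-11)²) + 7065)*(19970 - 31103) = ((2 + 101 + 2*101*121) + 7065)*(-11133) = ((2 + 101 + 24442) + 7065)*(-11133) = (24545 + 7065)*(-11133) = 31610*(-11133) = -351914130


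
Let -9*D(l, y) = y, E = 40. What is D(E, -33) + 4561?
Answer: 13694/3 ≈ 4564.7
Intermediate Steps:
D(l, y) = -y/9
D(E, -33) + 4561 = -⅑*(-33) + 4561 = 11/3 + 4561 = 13694/3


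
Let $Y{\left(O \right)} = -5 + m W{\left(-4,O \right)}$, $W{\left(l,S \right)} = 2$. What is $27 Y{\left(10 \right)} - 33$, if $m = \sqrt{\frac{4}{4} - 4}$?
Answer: $-168 + 54 i \sqrt{3} \approx -168.0 + 93.531 i$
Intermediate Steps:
$m = i \sqrt{3}$ ($m = \sqrt{4 \cdot \frac{1}{4} - 4} = \sqrt{1 - 4} = \sqrt{-3} = i \sqrt{3} \approx 1.732 i$)
$Y{\left(O \right)} = -5 + 2 i \sqrt{3}$ ($Y{\left(O \right)} = -5 + i \sqrt{3} \cdot 2 = -5 + 2 i \sqrt{3}$)
$27 Y{\left(10 \right)} - 33 = 27 \left(-5 + 2 i \sqrt{3}\right) - 33 = \left(-135 + 54 i \sqrt{3}\right) - 33 = -168 + 54 i \sqrt{3}$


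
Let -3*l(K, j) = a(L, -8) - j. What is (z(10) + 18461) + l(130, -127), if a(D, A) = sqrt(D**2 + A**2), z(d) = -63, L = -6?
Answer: 55057/3 ≈ 18352.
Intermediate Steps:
a(D, A) = sqrt(A**2 + D**2)
l(K, j) = -10/3 + j/3 (l(K, j) = -(sqrt((-8)**2 + (-6)**2) - j)/3 = -(sqrt(64 + 36) - j)/3 = -(sqrt(100) - j)/3 = -(10 - j)/3 = -10/3 + j/3)
(z(10) + 18461) + l(130, -127) = (-63 + 18461) + (-10/3 + (1/3)*(-127)) = 18398 + (-10/3 - 127/3) = 18398 - 137/3 = 55057/3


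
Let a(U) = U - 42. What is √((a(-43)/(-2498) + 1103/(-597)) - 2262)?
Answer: I*√5034706800859626/1491306 ≈ 47.58*I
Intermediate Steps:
a(U) = -42 + U
√((a(-43)/(-2498) + 1103/(-597)) - 2262) = √(((-42 - 43)/(-2498) + 1103/(-597)) - 2262) = √((-85*(-1/2498) + 1103*(-1/597)) - 2262) = √((85/2498 - 1103/597) - 2262) = √(-2704549/1491306 - 2262) = √(-3376038721/1491306) = I*√5034706800859626/1491306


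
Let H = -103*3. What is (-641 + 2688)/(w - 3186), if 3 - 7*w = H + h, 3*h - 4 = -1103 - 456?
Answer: -42987/64415 ≈ -0.66734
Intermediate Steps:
H = -309
h = -1555/3 (h = 4/3 + (-1103 - 456)/3 = 4/3 + (1/3)*(-1559) = 4/3 - 1559/3 = -1555/3 ≈ -518.33)
w = 2491/21 (w = 3/7 - (-309 - 1555/3)/7 = 3/7 - 1/7*(-2482/3) = 3/7 + 2482/21 = 2491/21 ≈ 118.62)
(-641 + 2688)/(w - 3186) = (-641 + 2688)/(2491/21 - 3186) = 2047/(-64415/21) = 2047*(-21/64415) = -42987/64415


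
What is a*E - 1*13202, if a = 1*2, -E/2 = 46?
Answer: -13386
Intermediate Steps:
E = -92 (E = -2*46 = -92)
a = 2
a*E - 1*13202 = 2*(-92) - 1*13202 = -184 - 13202 = -13386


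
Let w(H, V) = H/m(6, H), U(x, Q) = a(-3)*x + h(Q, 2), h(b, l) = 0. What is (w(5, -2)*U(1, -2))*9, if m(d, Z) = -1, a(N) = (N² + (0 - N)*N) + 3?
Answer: -135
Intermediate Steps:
a(N) = 3 (a(N) = (N² + (-N)*N) + 3 = (N² - N²) + 3 = 0 + 3 = 3)
U(x, Q) = 3*x (U(x, Q) = 3*x + 0 = 3*x)
w(H, V) = -H (w(H, V) = H/(-1) = H*(-1) = -H)
(w(5, -2)*U(1, -2))*9 = ((-1*5)*(3*1))*9 = -5*3*9 = -15*9 = -135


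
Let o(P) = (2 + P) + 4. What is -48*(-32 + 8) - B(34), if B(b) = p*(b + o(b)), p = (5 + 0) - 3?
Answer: 1004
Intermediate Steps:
p = 2 (p = 5 - 3 = 2)
o(P) = 6 + P
B(b) = 12 + 4*b (B(b) = 2*(b + (6 + b)) = 2*(6 + 2*b) = 12 + 4*b)
-48*(-32 + 8) - B(34) = -48*(-32 + 8) - (12 + 4*34) = -48*(-24) - (12 + 136) = 1152 - 1*148 = 1152 - 148 = 1004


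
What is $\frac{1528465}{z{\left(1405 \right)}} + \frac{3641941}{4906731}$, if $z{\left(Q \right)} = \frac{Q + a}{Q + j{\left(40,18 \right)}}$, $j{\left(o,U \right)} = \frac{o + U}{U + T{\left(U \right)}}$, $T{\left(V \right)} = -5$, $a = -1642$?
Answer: $- \frac{45806070717592108}{5039212737} \approx -9.0899 \cdot 10^{6}$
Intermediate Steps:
$j{\left(o,U \right)} = \frac{U + o}{-5 + U}$ ($j{\left(o,U \right)} = \frac{o + U}{U - 5} = \frac{U + o}{-5 + U}$)
$z{\left(Q \right)} = \frac{-1642 + Q}{\frac{58}{13} + Q}$ ($z{\left(Q \right)} = \frac{Q - 1642}{Q + \frac{18 + 40}{-5 + 18}} = \frac{-1642 + Q}{Q + \frac{1}{13} \cdot 58} = \frac{-1642 + Q}{Q + \frac{58}{13}} = \frac{-1642 + Q}{\frac{58}{13} + Q}$)
$\frac{1528465}{z{\left(1405 \right)}} + \frac{3641941}{4906731} = \frac{1528465}{13 \frac{1}{58 + 13 \cdot 1405} \left(-1642 + 1405\right)} + \frac{3641941}{4906731} = \frac{1528465}{13 \frac{1}{58 + 18265} \left(-237\right)} + 3641941 \cdot \frac{1}{4906731} = \frac{1528465}{13 \cdot \frac{1}{18323} \left(-237\right)} + \frac{3641941}{4906731} = \frac{1528465}{- \frac{3081}{18323}} + \frac{3641941}{4906731} = 1528465 \left(- \frac{18323}{3081}\right) + \frac{3641941}{4906731} = - \frac{28006064195}{3081} + \frac{3641941}{4906731} = - \frac{45806070717592108}{5039212737}$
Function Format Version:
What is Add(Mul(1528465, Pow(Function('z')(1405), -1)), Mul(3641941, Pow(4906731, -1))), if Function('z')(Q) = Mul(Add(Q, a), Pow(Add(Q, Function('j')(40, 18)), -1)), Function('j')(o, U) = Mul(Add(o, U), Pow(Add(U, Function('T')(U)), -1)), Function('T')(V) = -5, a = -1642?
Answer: Rational(-45806070717592108, 5039212737) ≈ -9.0899e+6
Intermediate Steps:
Function('j')(o, U) = Mul(Pow(Add(-5, U), -1), Add(U, o)) (Function('j')(o, U) = Mul(Add(o, U), Pow(Add(U, -5), -1)) = Mul(Add(U, o), Pow(Add(-5, U), -1)) = Mul(Pow(Add(-5, U), -1), Add(U, o)))
Function('z')(Q) = Mul(Pow(Add(Rational(58, 13), Q), -1), Add(-1642, Q)) (Function('z')(Q) = Mul(Add(Q, -1642), Pow(Add(Q, Mul(Pow(Add(-5, 18), -1), Add(18, 40))), -1)) = Mul(Add(-1642, Q), Pow(Add(Q, Mul(Pow(13, -1), 58)), -1)) = Mul(Add(-1642, Q), Pow(Add(Q, Mul(Rational(1, 13), 58)), -1)) = Mul(Add(-1642, Q), Pow(Add(Q, Rational(58, 13)), -1)) = Mul(Add(-1642, Q), Pow(Add(Rational(58, 13), Q), -1)) = Mul(Pow(Add(Rational(58, 13), Q), -1), Add(-1642, Q)))
Add(Mul(1528465, Pow(Function('z')(1405), -1)), Mul(3641941, Pow(4906731, -1))) = Add(Mul(1528465, Pow(Mul(13, Pow(Add(58, Mul(13, 1405)), -1), Add(-1642, 1405)), -1)), Mul(3641941, Pow(4906731, -1))) = Add(Mul(1528465, Pow(Mul(13, Pow(Add(58, 18265), -1), -237), -1)), Mul(3641941, Rational(1, 4906731))) = Add(Mul(1528465, Pow(Mul(13, Pow(18323, -1), -237), -1)), Rational(3641941, 4906731)) = Add(Mul(1528465, Pow(Mul(13, Rational(1, 18323), -237), -1)), Rational(3641941, 4906731)) = Add(Mul(1528465, Pow(Rational(-3081, 18323), -1)), Rational(3641941, 4906731)) = Add(Mul(1528465, Rational(-18323, 3081)), Rational(3641941, 4906731)) = Add(Rational(-28006064195, 3081), Rational(3641941, 4906731)) = Rational(-45806070717592108, 5039212737)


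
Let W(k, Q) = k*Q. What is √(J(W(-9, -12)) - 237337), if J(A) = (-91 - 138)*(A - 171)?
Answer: I*√222910 ≈ 472.13*I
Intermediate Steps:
W(k, Q) = Q*k
J(A) = 39159 - 229*A (J(A) = -229*(-171 + A) = 39159 - 229*A)
√(J(W(-9, -12)) - 237337) = √((39159 - (-2748)*(-9)) - 237337) = √((39159 - 229*108) - 237337) = √((39159 - 24732) - 237337) = √(14427 - 237337) = √(-222910) = I*√222910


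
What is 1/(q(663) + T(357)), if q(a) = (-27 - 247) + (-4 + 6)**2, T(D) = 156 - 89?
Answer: -1/203 ≈ -0.0049261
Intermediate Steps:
T(D) = 67
q(a) = -270 (q(a) = -274 + 2**2 = -274 + 4 = -270)
1/(q(663) + T(357)) = 1/(-270 + 67) = 1/(-203) = -1/203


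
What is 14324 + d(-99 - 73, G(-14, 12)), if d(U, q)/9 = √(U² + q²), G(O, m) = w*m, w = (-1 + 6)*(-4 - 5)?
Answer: 14324 + 36*√20074 ≈ 19425.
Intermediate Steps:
w = -45 (w = 5*(-9) = -45)
G(O, m) = -45*m
d(U, q) = 9*√(U² + q²)
14324 + d(-99 - 73, G(-14, 12)) = 14324 + 9*√((-99 - 73)² + (-45*12)²) = 14324 + 9*√((-172)² + (-540)²) = 14324 + 9*√(29584 + 291600) = 14324 + 9*√321184 = 14324 + 9*(4*√20074) = 14324 + 36*√20074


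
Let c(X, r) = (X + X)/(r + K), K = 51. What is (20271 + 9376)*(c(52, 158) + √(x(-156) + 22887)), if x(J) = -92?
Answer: 3083288/209 + 29647*√22795 ≈ 4.4909e+6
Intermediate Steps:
c(X, r) = 2*X/(51 + r) (c(X, r) = (X + X)/(r + 51) = (2*X)/(51 + r) = 2*X/(51 + r))
(20271 + 9376)*(c(52, 158) + √(x(-156) + 22887)) = (20271 + 9376)*(2*52/(51 + 158) + √(-92 + 22887)) = 29647*(2*52/209 + √22795) = 29647*(2*52*(1/209) + √22795) = 29647*(104/209 + √22795) = 3083288/209 + 29647*√22795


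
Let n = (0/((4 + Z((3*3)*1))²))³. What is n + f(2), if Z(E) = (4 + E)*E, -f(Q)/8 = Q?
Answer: -16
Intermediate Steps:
f(Q) = -8*Q
Z(E) = E*(4 + E)
n = 0 (n = (0/((4 + ((3*3)*1)*(4 + (3*3)*1))²))³ = (0/((4 + (9*1)*(4 + 9*1))²))³ = (0/((4 + 9*(4 + 9))²))³ = (0/((4 + 9*13)²))³ = (0/((4 + 117)²))³ = (0/(121²))³ = (0/14641)³ = (0*(1/14641))³ = 0³ = 0)
n + f(2) = 0 - 8*2 = 0 - 16 = -16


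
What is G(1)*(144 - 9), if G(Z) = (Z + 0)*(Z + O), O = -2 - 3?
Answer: -540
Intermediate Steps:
O = -5
G(Z) = Z*(-5 + Z) (G(Z) = (Z + 0)*(Z - 5) = Z*(-5 + Z))
G(1)*(144 - 9) = (1*(-5 + 1))*(144 - 9) = (1*(-4))*135 = -4*135 = -540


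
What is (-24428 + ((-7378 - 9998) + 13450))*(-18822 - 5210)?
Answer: 681403328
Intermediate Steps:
(-24428 + ((-7378 - 9998) + 13450))*(-18822 - 5210) = (-24428 + (-17376 + 13450))*(-24032) = (-24428 - 3926)*(-24032) = -28354*(-24032) = 681403328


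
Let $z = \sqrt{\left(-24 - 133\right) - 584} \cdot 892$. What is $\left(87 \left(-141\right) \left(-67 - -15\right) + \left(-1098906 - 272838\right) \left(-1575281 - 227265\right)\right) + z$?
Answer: $2472632298108 + 892 i \sqrt{741} \approx 2.4726 \cdot 10^{12} + 24281.0 i$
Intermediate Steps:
$z = 892 i \sqrt{741}$ ($z = \sqrt{\left(-24 - 133\right) - 584} \cdot 892 = \sqrt{-157 - 584} \cdot 892 = \sqrt{-741} \cdot 892 = i \sqrt{741} \cdot 892 = 892 i \sqrt{741} \approx 24281.0 i$)
$\left(87 \left(-141\right) \left(-67 - -15\right) + \left(-1098906 - 272838\right) \left(-1575281 - 227265\right)\right) + z = \left(87 \left(-141\right) \left(-67 - -15\right) + \left(-1098906 - 272838\right) \left(-1575281 - 227265\right)\right) + 892 i \sqrt{741} = \left(- 12267 \left(-67 + 15\right) - -2472631660224\right) + 892 i \sqrt{741} = \left(\left(-12267\right) \left(-52\right) + 2472631660224\right) + 892 i \sqrt{741} = \left(637884 + 2472631660224\right) + 892 i \sqrt{741} = 2472632298108 + 892 i \sqrt{741}$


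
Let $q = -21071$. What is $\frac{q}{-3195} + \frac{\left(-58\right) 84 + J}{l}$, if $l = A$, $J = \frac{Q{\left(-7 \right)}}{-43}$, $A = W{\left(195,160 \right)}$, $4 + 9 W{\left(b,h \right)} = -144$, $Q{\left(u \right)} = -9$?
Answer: $\frac{6157894529}{20332980} \approx 302.85$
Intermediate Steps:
$W{\left(b,h \right)} = - \frac{148}{9}$ ($W{\left(b,h \right)} = - \frac{4}{9} + \frac{1}{9} \left(-144\right) = - \frac{4}{9} - 16 = - \frac{148}{9}$)
$A = - \frac{148}{9} \approx -16.444$
$J = \frac{9}{43}$ ($J = - \frac{9}{-43} = \left(-9\right) \left(- \frac{1}{43}\right) = \frac{9}{43} \approx 0.2093$)
$l = - \frac{148}{9} \approx -16.444$
$\frac{q}{-3195} + \frac{\left(-58\right) 84 + J}{l} = - \frac{21071}{-3195} + \frac{\left(-58\right) 84 + \frac{9}{43}}{- \frac{148}{9}} = \left(-21071\right) \left(- \frac{1}{3195}\right) + \left(-4872 + \frac{9}{43}\right) \left(- \frac{9}{148}\right) = \frac{21071}{3195} - - \frac{1885383}{6364} = \frac{21071}{3195} + \frac{1885383}{6364} = \frac{6157894529}{20332980}$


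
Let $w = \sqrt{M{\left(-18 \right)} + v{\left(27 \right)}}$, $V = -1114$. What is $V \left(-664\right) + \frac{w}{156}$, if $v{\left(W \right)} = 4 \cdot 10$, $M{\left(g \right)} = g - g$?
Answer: $739696 + \frac{\sqrt{10}}{78} \approx 7.397 \cdot 10^{5}$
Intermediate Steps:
$M{\left(g \right)} = 0$
$v{\left(W \right)} = 40$
$w = 2 \sqrt{10}$ ($w = \sqrt{0 + 40} = \sqrt{40} = 2 \sqrt{10} \approx 6.3246$)
$V \left(-664\right) + \frac{w}{156} = \left(-1114\right) \left(-664\right) + \frac{2 \sqrt{10}}{156} = 739696 + 2 \sqrt{10} \cdot \frac{1}{156} = 739696 + \frac{\sqrt{10}}{78}$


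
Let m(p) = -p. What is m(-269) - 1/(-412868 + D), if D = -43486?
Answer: 122759227/456354 ≈ 269.00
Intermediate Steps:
m(-269) - 1/(-412868 + D) = -1*(-269) - 1/(-412868 - 43486) = 269 - 1/(-456354) = 269 - 1*(-1/456354) = 269 + 1/456354 = 122759227/456354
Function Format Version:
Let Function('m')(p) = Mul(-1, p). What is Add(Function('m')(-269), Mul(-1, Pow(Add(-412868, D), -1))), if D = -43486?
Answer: Rational(122759227, 456354) ≈ 269.00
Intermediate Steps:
Add(Function('m')(-269), Mul(-1, Pow(Add(-412868, D), -1))) = Add(Mul(-1, -269), Mul(-1, Pow(Add(-412868, -43486), -1))) = Add(269, Mul(-1, Pow(-456354, -1))) = Add(269, Mul(-1, Rational(-1, 456354))) = Add(269, Rational(1, 456354)) = Rational(122759227, 456354)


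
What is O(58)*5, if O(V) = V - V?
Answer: 0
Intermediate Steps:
O(V) = 0
O(58)*5 = 0*5 = 0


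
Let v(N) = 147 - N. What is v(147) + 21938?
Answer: 21938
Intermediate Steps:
v(147) + 21938 = (147 - 1*147) + 21938 = (147 - 147) + 21938 = 0 + 21938 = 21938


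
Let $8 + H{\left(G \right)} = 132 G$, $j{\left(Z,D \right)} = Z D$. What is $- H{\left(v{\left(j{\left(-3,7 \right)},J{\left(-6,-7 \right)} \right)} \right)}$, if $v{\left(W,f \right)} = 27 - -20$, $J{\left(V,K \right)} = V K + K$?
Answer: $-6196$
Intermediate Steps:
$J{\left(V,K \right)} = K + K V$ ($J{\left(V,K \right)} = K V + K = K + K V$)
$j{\left(Z,D \right)} = D Z$
$v{\left(W,f \right)} = 47$ ($v{\left(W,f \right)} = 27 + 20 = 47$)
$H{\left(G \right)} = -8 + 132 G$
$- H{\left(v{\left(j{\left(-3,7 \right)},J{\left(-6,-7 \right)} \right)} \right)} = - (-8 + 132 \cdot 47) = - (-8 + 6204) = \left(-1\right) 6196 = -6196$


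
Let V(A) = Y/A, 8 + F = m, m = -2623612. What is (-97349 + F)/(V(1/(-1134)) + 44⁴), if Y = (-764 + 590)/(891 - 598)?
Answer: -797243917/1098389444 ≈ -0.72583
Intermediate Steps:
F = -2623620 (F = -8 - 2623612 = -2623620)
Y = -174/293 ≈ -0.59386
V(A) = -174/(293*A)
(-97349 + F)/(V(1/(-1134)) + 44⁴) = (-97349 - 2623620)/(-174/(293*(1/(-1134))) + 44⁴) = -2720969/(-174/(293*(-1/1134)) + 3748096) = -2720969/(-174/293*(-1134) + 3748096) = -2720969/(197316/293 + 3748096) = -2720969/1098389444/293 = -2720969*293/1098389444 = -797243917/1098389444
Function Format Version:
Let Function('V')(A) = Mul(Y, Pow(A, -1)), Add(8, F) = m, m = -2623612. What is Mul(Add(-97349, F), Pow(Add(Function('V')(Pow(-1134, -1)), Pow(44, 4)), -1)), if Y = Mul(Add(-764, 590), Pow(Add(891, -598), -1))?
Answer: Rational(-797243917, 1098389444) ≈ -0.72583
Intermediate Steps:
F = -2623620 (F = Add(-8, -2623612) = -2623620)
Y = Rational(-174, 293) (Y = Mul(-174, Pow(293, -1)) = Mul(-174, Rational(1, 293)) = Rational(-174, 293) ≈ -0.59386)
Function('V')(A) = Mul(Rational(-174, 293), Pow(A, -1))
Mul(Add(-97349, F), Pow(Add(Function('V')(Pow(-1134, -1)), Pow(44, 4)), -1)) = Mul(Add(-97349, -2623620), Pow(Add(Mul(Rational(-174, 293), Pow(Pow(-1134, -1), -1)), Pow(44, 4)), -1)) = Mul(-2720969, Pow(Add(Mul(Rational(-174, 293), Pow(Rational(-1, 1134), -1)), 3748096), -1)) = Mul(-2720969, Pow(Add(Mul(Rational(-174, 293), -1134), 3748096), -1)) = Mul(-2720969, Pow(Add(Rational(197316, 293), 3748096), -1)) = Mul(-2720969, Pow(Rational(1098389444, 293), -1)) = Mul(-2720969, Rational(293, 1098389444)) = Rational(-797243917, 1098389444)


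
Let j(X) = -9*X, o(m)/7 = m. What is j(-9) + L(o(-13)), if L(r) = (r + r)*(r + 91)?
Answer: 81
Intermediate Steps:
o(m) = 7*m
L(r) = 2*r*(91 + r) (L(r) = (2*r)*(91 + r) = 2*r*(91 + r))
j(-9) + L(o(-13)) = -9*(-9) + 2*(7*(-13))*(91 + 7*(-13)) = 81 + 2*(-91)*(91 - 91) = 81 + 2*(-91)*0 = 81 + 0 = 81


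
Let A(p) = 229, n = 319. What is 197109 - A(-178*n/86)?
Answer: 196880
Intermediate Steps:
197109 - A(-178*n/86) = 197109 - 1*229 = 197109 - 229 = 196880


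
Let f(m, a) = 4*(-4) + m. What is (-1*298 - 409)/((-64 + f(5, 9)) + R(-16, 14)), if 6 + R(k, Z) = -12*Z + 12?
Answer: 707/237 ≈ 2.9831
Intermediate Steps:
f(m, a) = -16 + m
R(k, Z) = 6 - 12*Z (R(k, Z) = -6 + (-12*Z + 12) = -6 + (12 - 12*Z) = 6 - 12*Z)
(-1*298 - 409)/((-64 + f(5, 9)) + R(-16, 14)) = (-1*298 - 409)/((-64 + (-16 + 5)) + (6 - 12*14)) = (-298 - 409)/((-64 - 11) + (6 - 168)) = -707/(-75 - 162) = -707/(-237) = -707*(-1/237) = 707/237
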